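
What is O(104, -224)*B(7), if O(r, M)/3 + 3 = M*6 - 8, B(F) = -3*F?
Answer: 85365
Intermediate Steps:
B(F) = -3*F
O(r, M) = -33 + 18*M (O(r, M) = -9 + 3*(M*6 - 8) = -9 + 3*(6*M - 8) = -9 + 3*(-8 + 6*M) = -9 + (-24 + 18*M) = -33 + 18*M)
O(104, -224)*B(7) = (-33 + 18*(-224))*(-3*7) = (-33 - 4032)*(-21) = -4065*(-21) = 85365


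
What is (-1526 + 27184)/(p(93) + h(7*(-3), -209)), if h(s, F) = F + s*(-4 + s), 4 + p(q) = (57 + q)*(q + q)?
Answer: 12829/14106 ≈ 0.90947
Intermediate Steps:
p(q) = -4 + 2*q*(57 + q) (p(q) = -4 + (57 + q)*(q + q) = -4 + (57 + q)*(2*q) = -4 + 2*q*(57 + q))
(-1526 + 27184)/(p(93) + h(7*(-3), -209)) = (-1526 + 27184)/((-4 + 2*93² + 114*93) + (-209 + (7*(-3))² - 28*(-3))) = 25658/((-4 + 2*8649 + 10602) + (-209 + (-21)² - 4*(-21))) = 25658/((-4 + 17298 + 10602) + (-209 + 441 + 84)) = 25658/(27896 + 316) = 25658/28212 = 25658*(1/28212) = 12829/14106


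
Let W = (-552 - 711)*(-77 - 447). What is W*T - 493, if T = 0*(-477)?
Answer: -493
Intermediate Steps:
W = 661812 (W = -1263*(-524) = 661812)
T = 0
W*T - 493 = 661812*0 - 493 = 0 - 493 = -493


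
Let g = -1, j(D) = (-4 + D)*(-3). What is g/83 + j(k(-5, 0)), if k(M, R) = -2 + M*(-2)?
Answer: -997/83 ≈ -12.012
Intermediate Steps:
k(M, R) = -2 - 2*M
j(D) = 12 - 3*D
g/83 + j(k(-5, 0)) = -1/83 + (12 - 3*(-2 - 2*(-5))) = (1/83)*(-1) + (12 - 3*(-2 + 10)) = -1/83 + (12 - 3*8) = -1/83 + (12 - 24) = -1/83 - 12 = -997/83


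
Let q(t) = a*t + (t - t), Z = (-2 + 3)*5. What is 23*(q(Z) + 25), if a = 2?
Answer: 805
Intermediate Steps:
Z = 5 (Z = 1*5 = 5)
q(t) = 2*t (q(t) = 2*t + (t - t) = 2*t + 0 = 2*t)
23*(q(Z) + 25) = 23*(2*5 + 25) = 23*(10 + 25) = 23*35 = 805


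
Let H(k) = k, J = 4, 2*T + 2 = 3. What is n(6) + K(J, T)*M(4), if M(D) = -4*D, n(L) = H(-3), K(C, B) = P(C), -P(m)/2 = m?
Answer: 125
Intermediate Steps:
T = ½ (T = -1 + (½)*3 = -1 + 3/2 = ½ ≈ 0.50000)
P(m) = -2*m
K(C, B) = -2*C
n(L) = -3
n(6) + K(J, T)*M(4) = -3 + (-2*4)*(-4*4) = -3 - 8*(-16) = -3 + 128 = 125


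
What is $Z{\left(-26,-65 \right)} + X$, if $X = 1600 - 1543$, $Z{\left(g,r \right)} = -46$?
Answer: $11$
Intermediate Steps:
$X = 57$ ($X = 1600 - 1543 = 57$)
$Z{\left(-26,-65 \right)} + X = -46 + 57 = 11$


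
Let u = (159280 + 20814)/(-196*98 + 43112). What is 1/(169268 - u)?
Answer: 11952/2023001089 ≈ 5.9081e-6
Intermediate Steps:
u = 90047/11952 (u = 180094/(-19208 + 43112) = 180094/23904 = 180094*(1/23904) = 90047/11952 ≈ 7.5340)
1/(169268 - u) = 1/(169268 - 1*90047/11952) = 1/(169268 - 90047/11952) = 1/(2023001089/11952) = 11952/2023001089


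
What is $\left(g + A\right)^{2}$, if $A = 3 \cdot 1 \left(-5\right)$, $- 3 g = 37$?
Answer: $\frac{6724}{9} \approx 747.11$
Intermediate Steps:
$g = - \frac{37}{3}$ ($g = \left(- \frac{1}{3}\right) 37 = - \frac{37}{3} \approx -12.333$)
$A = -15$ ($A = 3 \left(-5\right) = -15$)
$\left(g + A\right)^{2} = \left(- \frac{37}{3} - 15\right)^{2} = \left(- \frac{82}{3}\right)^{2} = \frac{6724}{9}$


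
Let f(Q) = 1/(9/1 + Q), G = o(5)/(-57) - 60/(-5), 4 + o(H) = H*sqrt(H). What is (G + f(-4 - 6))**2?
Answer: 44254/361 - 6310*sqrt(5)/3249 ≈ 118.24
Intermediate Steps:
o(H) = -4 + H**(3/2) (o(H) = -4 + H*sqrt(H) = -4 + H**(3/2))
G = 688/57 - 5*sqrt(5)/57 (G = (-4 + 5**(3/2))/(-57) - 60/(-5) = (-4 + 5*sqrt(5))*(-1/57) - 60*(-1/5) = (4/57 - 5*sqrt(5)/57) + 12 = 688/57 - 5*sqrt(5)/57 ≈ 11.874)
f(Q) = 1/(9 + Q) (f(Q) = 1/(9*1 + Q) = 1/(9 + Q))
(G + f(-4 - 6))**2 = ((688/57 - 5*sqrt(5)/57) + 1/(9 + (-4 - 6)))**2 = ((688/57 - 5*sqrt(5)/57) + 1/(9 - 10))**2 = ((688/57 - 5*sqrt(5)/57) + 1/(-1))**2 = ((688/57 - 5*sqrt(5)/57) - 1)**2 = (631/57 - 5*sqrt(5)/57)**2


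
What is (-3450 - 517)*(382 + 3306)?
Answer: -14630296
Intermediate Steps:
(-3450 - 517)*(382 + 3306) = -3967*3688 = -14630296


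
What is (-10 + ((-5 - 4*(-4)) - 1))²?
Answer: 0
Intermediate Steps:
(-10 + ((-5 - 4*(-4)) - 1))² = (-10 + ((-5 + 16) - 1))² = (-10 + (11 - 1))² = (-10 + 10)² = 0² = 0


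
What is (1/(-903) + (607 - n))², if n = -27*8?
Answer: 552298676224/815409 ≈ 6.7733e+5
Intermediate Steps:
n = -216
(1/(-903) + (607 - n))² = (1/(-903) + (607 - 1*(-216)))² = (-1/903 + (607 + 216))² = (-1/903 + 823)² = (743168/903)² = 552298676224/815409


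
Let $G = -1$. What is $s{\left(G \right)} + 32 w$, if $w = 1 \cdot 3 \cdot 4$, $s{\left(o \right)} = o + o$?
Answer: $382$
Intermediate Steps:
$s{\left(o \right)} = 2 o$
$w = 12$ ($w = 3 \cdot 4 = 12$)
$s{\left(G \right)} + 32 w = 2 \left(-1\right) + 32 \cdot 12 = -2 + 384 = 382$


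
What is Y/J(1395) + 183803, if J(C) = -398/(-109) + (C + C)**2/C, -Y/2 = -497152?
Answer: 55987096695/304309 ≈ 1.8398e+5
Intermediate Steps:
Y = 994304 (Y = -2*(-497152) = 994304)
J(C) = 398/109 + 4*C (J(C) = -398*(-1/109) + (2*C)**2/C = 398/109 + (4*C**2)/C = 398/109 + 4*C)
Y/J(1395) + 183803 = 994304/(398/109 + 4*1395) + 183803 = 994304/(398/109 + 5580) + 183803 = 994304/(608618/109) + 183803 = 994304*(109/608618) + 183803 = 54189568/304309 + 183803 = 55987096695/304309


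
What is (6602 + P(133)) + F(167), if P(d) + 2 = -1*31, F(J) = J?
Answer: 6736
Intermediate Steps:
P(d) = -33 (P(d) = -2 - 1*31 = -2 - 31 = -33)
(6602 + P(133)) + F(167) = (6602 - 33) + 167 = 6569 + 167 = 6736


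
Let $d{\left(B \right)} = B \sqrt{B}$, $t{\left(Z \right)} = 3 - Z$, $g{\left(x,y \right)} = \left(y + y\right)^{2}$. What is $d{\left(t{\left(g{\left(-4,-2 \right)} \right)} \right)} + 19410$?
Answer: $19410 - 13 i \sqrt{13} \approx 19410.0 - 46.872 i$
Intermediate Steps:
$g{\left(x,y \right)} = 4 y^{2}$ ($g{\left(x,y \right)} = \left(2 y\right)^{2} = 4 y^{2}$)
$d{\left(B \right)} = B^{\frac{3}{2}}$
$d{\left(t{\left(g{\left(-4,-2 \right)} \right)} \right)} + 19410 = \left(3 - 4 \left(-2\right)^{2}\right)^{\frac{3}{2}} + 19410 = \left(3 - 4 \cdot 4\right)^{\frac{3}{2}} + 19410 = \left(3 - 16\right)^{\frac{3}{2}} + 19410 = \left(-13\right)^{\frac{3}{2}} + 19410 = - 13 i \sqrt{13} + 19410 = 19410 - 13 i \sqrt{13}$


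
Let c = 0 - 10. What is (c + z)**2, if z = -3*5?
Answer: 625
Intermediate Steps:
z = -15
c = -10
(c + z)**2 = (-10 - 15)**2 = (-25)**2 = 625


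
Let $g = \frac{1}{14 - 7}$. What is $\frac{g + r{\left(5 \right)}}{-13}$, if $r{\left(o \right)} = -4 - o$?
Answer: $\frac{62}{91} \approx 0.68132$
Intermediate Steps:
$g = \frac{1}{7} \approx 0.14286$
$\frac{g + r{\left(5 \right)}}{-13} = \frac{\frac{1}{7} - 9}{-13} = - \frac{\frac{1}{7} - 9}{13} = \left(- \frac{1}{13}\right) \left(- \frac{62}{7}\right) = \frac{62}{91}$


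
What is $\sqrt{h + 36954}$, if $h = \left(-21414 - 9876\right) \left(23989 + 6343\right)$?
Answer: $i \sqrt{949051326} \approx 30807.0 i$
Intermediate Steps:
$h = -949088280$ ($h = \left(-31290\right) 30332 = -949088280$)
$\sqrt{h + 36954} = \sqrt{-949088280 + 36954} = \sqrt{-949051326} = i \sqrt{949051326}$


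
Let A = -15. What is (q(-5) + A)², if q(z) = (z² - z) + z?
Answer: 100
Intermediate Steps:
q(z) = z²
(q(-5) + A)² = ((-5)² - 15)² = (25 - 15)² = 10² = 100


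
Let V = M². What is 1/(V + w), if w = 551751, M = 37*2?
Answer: 1/557227 ≈ 1.7946e-6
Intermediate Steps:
M = 74
V = 5476 (V = 74² = 5476)
1/(V + w) = 1/(5476 + 551751) = 1/557227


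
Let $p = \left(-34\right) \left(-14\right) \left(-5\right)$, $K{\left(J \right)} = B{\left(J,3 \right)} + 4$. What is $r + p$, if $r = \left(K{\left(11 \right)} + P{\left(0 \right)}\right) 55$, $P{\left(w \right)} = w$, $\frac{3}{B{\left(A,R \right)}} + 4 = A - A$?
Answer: $- \frac{8805}{4} \approx -2201.3$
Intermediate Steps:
$B{\left(A,R \right)} = - \frac{3}{4}$ ($B{\left(A,R \right)} = \frac{3}{-4 + \left(A - A\right)} = \frac{3}{-4 + 0} = \frac{3}{-4} = 3 \left(- \frac{1}{4}\right) = - \frac{3}{4}$)
$K{\left(J \right)} = \frac{13}{4}$ ($K{\left(J \right)} = - \frac{3}{4} + 4 = \frac{13}{4}$)
$p = -2380$ ($p = 476 \left(-5\right) = -2380$)
$r = \frac{715}{4}$ ($r = \left(\frac{13}{4} + 0\right) 55 = \frac{13}{4} \cdot 55 = \frac{715}{4} \approx 178.75$)
$r + p = \frac{715}{4} - 2380 = - \frac{8805}{4}$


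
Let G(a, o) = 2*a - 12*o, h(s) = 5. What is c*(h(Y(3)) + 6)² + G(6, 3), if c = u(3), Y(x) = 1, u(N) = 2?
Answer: 218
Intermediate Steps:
c = 2
G(a, o) = -12*o + 2*a
c*(h(Y(3)) + 6)² + G(6, 3) = 2*(5 + 6)² + (-12*3 + 2*6) = 2*11² + (-36 + 12) = 2*121 - 24 = 242 - 24 = 218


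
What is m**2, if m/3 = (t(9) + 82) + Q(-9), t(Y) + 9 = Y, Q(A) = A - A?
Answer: 60516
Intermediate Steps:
Q(A) = 0
t(Y) = -9 + Y
m = 246 (m = 3*(((-9 + 9) + 82) + 0) = 3*((0 + 82) + 0) = 3*(82 + 0) = 3*82 = 246)
m**2 = 246**2 = 60516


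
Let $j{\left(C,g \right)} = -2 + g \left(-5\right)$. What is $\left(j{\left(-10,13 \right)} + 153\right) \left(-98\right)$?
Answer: $-8428$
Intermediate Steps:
$j{\left(C,g \right)} = -2 - 5 g$
$\left(j{\left(-10,13 \right)} + 153\right) \left(-98\right) = \left(\left(-2 - 65\right) + 153\right) \left(-98\right) = \left(-67 + 153\right) \left(-98\right) = 86 \left(-98\right) = -8428$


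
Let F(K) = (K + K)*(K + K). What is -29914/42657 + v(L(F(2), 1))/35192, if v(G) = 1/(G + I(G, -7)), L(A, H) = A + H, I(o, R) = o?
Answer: -35792895935/51040294896 ≈ -0.70127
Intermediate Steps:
F(K) = 4*K**2 (F(K) = (2*K)*(2*K) = 4*K**2)
v(G) = 1/(2*G) (v(G) = 1/(G + G) = 1/(2*G))
-29914/42657 + v(L(F(2), 1))/35192 = -29914/42657 + (1/(2*(4*2**2 + 1)))/35192 = -29914*1/42657 + (1/(2*(4*4 + 1)))*(1/35192) = -29914/42657 + (1/(2*(16 + 1)))*(1/35192) = -29914/42657 + ((1/2)/17)*(1/35192) = -29914/42657 + ((1/2)*(1/17))*(1/35192) = -29914/42657 + (1/34)*(1/35192) = -29914/42657 + 1/1196528 = -35792895935/51040294896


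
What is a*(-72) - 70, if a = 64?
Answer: -4678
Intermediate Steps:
a*(-72) - 70 = 64*(-72) - 70 = -4608 - 70 = -4678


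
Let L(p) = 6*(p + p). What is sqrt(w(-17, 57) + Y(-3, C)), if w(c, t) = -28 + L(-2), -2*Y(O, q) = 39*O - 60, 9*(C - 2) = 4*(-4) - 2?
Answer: sqrt(146)/2 ≈ 6.0415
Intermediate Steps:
C = 0 (C = 2 + (4*(-4) - 2)/9 = 2 + (-16 - 2)/9 = 2 + (1/9)*(-18) = 2 - 2 = 0)
Y(O, q) = 30 - 39*O/2 (Y(O, q) = -(39*O - 60)/2 = -(-60 + 39*O)/2 = 30 - 39*O/2)
L(p) = 12*p (L(p) = 6*(2*p) = 12*p)
w(c, t) = -52 (w(c, t) = -28 + 12*(-2) = -28 - 24 = -52)
sqrt(w(-17, 57) + Y(-3, C)) = sqrt(-52 + (30 - 39/2*(-3))) = sqrt(-52 + (30 + 117/2)) = sqrt(-52 + 177/2) = sqrt(73/2) = sqrt(146)/2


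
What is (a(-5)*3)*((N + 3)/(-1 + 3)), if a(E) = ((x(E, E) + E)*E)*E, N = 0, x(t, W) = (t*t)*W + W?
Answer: -30375/2 ≈ -15188.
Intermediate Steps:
x(t, W) = W + W*t² (x(t, W) = t²*W + W = W*t² + W = W + W*t²)
a(E) = E²*(E + E*(1 + E²)) (a(E) = ((E*(1 + E²) + E)*E)*E = ((E + E*(1 + E²))*E)*E = (E*(E + E*(1 + E²)))*E = E²*(E + E*(1 + E²)))
(a(-5)*3)*((N + 3)/(-1 + 3)) = (((-5)³*(2 + (-5)²))*3)*((0 + 3)/(-1 + 3)) = (-125*(2 + 25)*3)*(3/2) = (-125*27*3)*(3*(½)) = -3375*3*(3/2) = -10125*3/2 = -30375/2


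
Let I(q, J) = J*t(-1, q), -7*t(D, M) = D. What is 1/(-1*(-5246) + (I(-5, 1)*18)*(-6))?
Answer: 7/36614 ≈ 0.00019118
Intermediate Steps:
t(D, M) = -D/7
I(q, J) = J/7 (I(q, J) = J*(-1/7*(-1)) = J*(1/7) = J/7)
1/(-1*(-5246) + (I(-5, 1)*18)*(-6)) = 1/(-1*(-5246) + (((1/7)*1)*18)*(-6)) = 1/(5246 + ((1/7)*18)*(-6)) = 1/(5246 + (18/7)*(-6)) = 1/(5246 - 108/7) = 1/(36614/7) = 7/36614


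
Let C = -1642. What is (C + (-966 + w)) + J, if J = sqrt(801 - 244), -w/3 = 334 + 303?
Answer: -4519 + sqrt(557) ≈ -4495.4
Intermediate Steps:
w = -1911 (w = -3*(334 + 303) = -3*637 = -1911)
J = sqrt(557) ≈ 23.601
(C + (-966 + w)) + J = (-1642 + (-966 - 1911)) + sqrt(557) = (-1642 - 2877) + sqrt(557) = -4519 + sqrt(557)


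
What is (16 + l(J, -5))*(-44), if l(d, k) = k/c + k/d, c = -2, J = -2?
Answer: -924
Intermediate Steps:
l(d, k) = -k/2 + k/d (l(d, k) = k/(-2) + k/d = k*(-½) + k/d = -k/2 + k/d)
(16 + l(J, -5))*(-44) = (16 + (-½*(-5) - 5/(-2)))*(-44) = (16 + (5/2 - 5*(-½)))*(-44) = (16 + (5/2 + 5/2))*(-44) = (16 + 5)*(-44) = 21*(-44) = -924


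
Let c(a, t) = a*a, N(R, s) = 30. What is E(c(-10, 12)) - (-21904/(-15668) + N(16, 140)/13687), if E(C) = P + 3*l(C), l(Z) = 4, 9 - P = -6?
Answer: 1372455911/53611979 ≈ 25.600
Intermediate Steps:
P = 15 (P = 9 - 1*(-6) = 9 + 6 = 15)
c(a, t) = a²
E(C) = 27 (E(C) = 15 + 3*4 = 15 + 12 = 27)
E(c(-10, 12)) - (-21904/(-15668) + N(16, 140)/13687) = 27 - (-21904/(-15668) + 30/13687) = 27 - (-21904*(-1/15668) + 30*(1/13687)) = 27 - (5476/3917 + 30/13687) = 27 - 1*75067522/53611979 = 27 - 75067522/53611979 = 1372455911/53611979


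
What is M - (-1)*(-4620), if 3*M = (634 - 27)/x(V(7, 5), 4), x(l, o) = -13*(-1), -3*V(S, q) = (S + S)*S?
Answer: -179573/39 ≈ -4604.4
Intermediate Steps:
V(S, q) = -2*S**2/3 (V(S, q) = -(S + S)*S/3 = -2*S*S/3 = -2*S**2/3)
x(l, o) = 13
M = 607/39 (M = ((634 - 27)/13)/3 = (607*(1/13))/3 = (1/3)*(607/13) = 607/39 ≈ 15.564)
M - (-1)*(-4620) = 607/39 - (-1)*(-4620) = 607/39 - 1*4620 = 607/39 - 4620 = -179573/39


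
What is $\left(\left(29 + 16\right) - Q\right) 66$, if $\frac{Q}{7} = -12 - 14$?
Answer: $14982$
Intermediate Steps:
$Q = -182$ ($Q = 7 \left(-12 - 14\right) = 7 \left(-26\right) = -182$)
$\left(\left(29 + 16\right) - Q\right) 66 = \left(\left(29 + 16\right) - -182\right) 66 = \left(45 + 182\right) 66 = 227 \cdot 66 = 14982$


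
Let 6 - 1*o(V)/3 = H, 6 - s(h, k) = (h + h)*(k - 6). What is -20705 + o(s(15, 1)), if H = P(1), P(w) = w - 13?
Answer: -20651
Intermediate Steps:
P(w) = -13 + w
H = -12 (H = -13 + 1 = -12)
s(h, k) = 6 - 2*h*(-6 + k) (s(h, k) = 6 - (h + h)*(k - 6) = 6 - 2*h*(-6 + k))
o(V) = 54 (o(V) = 18 - 3*(-12) = 18 + 36 = 54)
-20705 + o(s(15, 1)) = -20705 + 54 = -20651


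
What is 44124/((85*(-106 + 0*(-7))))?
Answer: -22062/4505 ≈ -4.8972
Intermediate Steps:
44124/((85*(-106 + 0*(-7)))) = 44124/((85*(-106 + 0))) = 44124/((85*(-106))) = 44124/(-9010) = 44124*(-1/9010) = -22062/4505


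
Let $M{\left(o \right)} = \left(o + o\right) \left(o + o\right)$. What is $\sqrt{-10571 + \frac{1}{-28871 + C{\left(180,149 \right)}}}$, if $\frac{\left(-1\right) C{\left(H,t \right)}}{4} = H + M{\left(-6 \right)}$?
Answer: $\frac{i \sqrt{9620116264786}}{30167} \approx 102.82 i$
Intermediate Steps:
$M{\left(o \right)} = 4 o^{2}$ ($M{\left(o \right)} = 2 o 2 o = 4 o^{2}$)
$C{\left(H,t \right)} = -576 - 4 H$ ($C{\left(H,t \right)} = - 4 \left(H + 4 \left(-6\right)^{2}\right) = - 4 \left(H + 4 \cdot 36\right) = - 4 \left(H + 144\right) = - 4 \left(144 + H\right) = -576 - 4 H$)
$\sqrt{-10571 + \frac{1}{-28871 + C{\left(180,149 \right)}}} = \sqrt{-10571 + \frac{1}{-28871 - 1296}} = \sqrt{-10571 + \frac{1}{-30167}} = \sqrt{-10571 - \frac{1}{30167}} = \sqrt{- \frac{318895358}{30167}} = \frac{i \sqrt{9620116264786}}{30167}$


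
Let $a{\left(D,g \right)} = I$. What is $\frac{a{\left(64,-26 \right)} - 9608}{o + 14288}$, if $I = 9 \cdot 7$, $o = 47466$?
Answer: $- \frac{9545}{61754} \approx -0.15456$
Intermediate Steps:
$I = 63$
$a{\left(D,g \right)} = 63$
$\frac{a{\left(64,-26 \right)} - 9608}{o + 14288} = \frac{63 - 9608}{47466 + 14288} = - \frac{9545}{61754}$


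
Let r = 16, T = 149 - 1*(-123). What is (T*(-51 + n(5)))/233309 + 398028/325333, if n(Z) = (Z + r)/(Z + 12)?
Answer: 88459807164/75903116897 ≈ 1.1654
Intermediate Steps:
T = 272 (T = 149 + 123 = 272)
n(Z) = (16 + Z)/(12 + Z) (n(Z) = (Z + 16)/(Z + 12) = (16 + Z)/(12 + Z))
(T*(-51 + n(5)))/233309 + 398028/325333 = (272*(-51 + (16 + 5)/(12 + 5)))/233309 + 398028/325333 = (272*(-51 + 21/17))*(1/233309) + 398028*(1/325333) = (272*(-51 + (1/17)*21))*(1/233309) + 398028/325333 = (272*(-51 + 21/17))*(1/233309) + 398028/325333 = (272*(-846/17))*(1/233309) + 398028/325333 = -13536*1/233309 + 398028/325333 = -13536/233309 + 398028/325333 = 88459807164/75903116897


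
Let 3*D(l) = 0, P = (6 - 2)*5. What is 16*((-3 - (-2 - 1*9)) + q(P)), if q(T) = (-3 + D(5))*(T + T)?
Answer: -1792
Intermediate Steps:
P = 20 (P = 4*5 = 20)
D(l) = 0 (D(l) = (1/3)*0 = 0)
q(T) = -6*T (q(T) = (-3 + 0)*(T + T) = -6*T)
16*((-3 - (-2 - 1*9)) + q(P)) = 16*((-3 - (-2 - 1*9)) - 6*20) = 16*((-3 - (-2 - 9)) - 120) = 16*((-3 - 1*(-11)) - 120) = 16*((-3 + 11) - 120) = 16*(8 - 120) = 16*(-112) = -1792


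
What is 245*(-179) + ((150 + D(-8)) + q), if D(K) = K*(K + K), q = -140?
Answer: -43717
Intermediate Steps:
D(K) = 2*K² (D(K) = K*(2*K) = 2*K²)
245*(-179) + ((150 + D(-8)) + q) = 245*(-179) + ((150 + 2*(-8)²) - 140) = -43855 + ((150 + 2*64) - 140) = -43855 + ((150 + 128) - 140) = -43855 + (278 - 140) = -43855 + 138 = -43717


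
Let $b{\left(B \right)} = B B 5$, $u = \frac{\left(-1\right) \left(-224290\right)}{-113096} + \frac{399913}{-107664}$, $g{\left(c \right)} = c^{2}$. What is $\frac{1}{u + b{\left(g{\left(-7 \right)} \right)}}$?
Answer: $\frac{1522045968}{18263489780939} \approx 8.3338 \cdot 10^{-5}$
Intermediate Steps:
$u = - \frac{8672064901}{1522045968}$ ($u = 224290 \left(- \frac{1}{113096}\right) + 399913 \left(- \frac{1}{107664}\right) = - \frac{112145}{56548} - \frac{399913}{107664} = - \frac{8672064901}{1522045968} \approx -5.6976$)
$b{\left(B \right)} = 5 B^{2}$ ($b{\left(B \right)} = B^{2} \cdot 5 = 5 B^{2}$)
$\frac{1}{u + b{\left(g{\left(-7 \right)} \right)}} = \frac{1}{- \frac{8672064901}{1522045968} + 5 \left(\left(-7\right)^{2}\right)^{2}} = \frac{1}{- \frac{8672064901}{1522045968} + 5 \cdot 49^{2}} = \frac{1}{- \frac{8672064901}{1522045968} + 5 \cdot 2401} = \frac{1}{- \frac{8672064901}{1522045968} + 12005} = \frac{1}{\frac{18263489780939}{1522045968}} = \frac{1522045968}{18263489780939}$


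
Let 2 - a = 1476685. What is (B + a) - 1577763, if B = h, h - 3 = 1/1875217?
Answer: -5727743439130/1875217 ≈ -3.0544e+6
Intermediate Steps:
h = 5625652/1875217 (h = 3 + 1/1875217 = 5625652/1875217 ≈ 3.0000)
B = 5625652/1875217 ≈ 3.0000
a = -1476683 (a = 2 - 1*1476685 = 2 - 1476685 = -1476683)
(B + a) - 1577763 = (5625652/1875217 - 1476683) - 1577763 = -2769095439559/1875217 - 1577763 = -5727743439130/1875217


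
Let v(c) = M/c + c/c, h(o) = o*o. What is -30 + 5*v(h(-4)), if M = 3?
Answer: -385/16 ≈ -24.063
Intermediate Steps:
h(o) = o²
v(c) = 1 + 3/c (v(c) = 3/c + c/c = 3/c + 1 = 1 + 3/c)
-30 + 5*v(h(-4)) = -30 + 5*((3 + (-4)²)/((-4)²)) = -30 + 5*((3 + 16)/16) = -30 + 5*((1/16)*19) = -30 + 5*(19/16) = -30 + 95/16 = -385/16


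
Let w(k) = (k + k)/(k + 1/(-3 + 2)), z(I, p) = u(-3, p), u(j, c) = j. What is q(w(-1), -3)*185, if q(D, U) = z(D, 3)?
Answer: -555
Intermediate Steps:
z(I, p) = -3
w(k) = 2*k/(-1 + k) (w(k) = (2*k)/(k + 1/(-1)) = (2*k)/(k - 1) = (2*k)/(-1 + k) = 2*k/(-1 + k))
q(D, U) = -3
q(w(-1), -3)*185 = -3*185 = -555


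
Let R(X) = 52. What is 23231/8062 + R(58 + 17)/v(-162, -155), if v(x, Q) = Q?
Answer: 3181581/1249610 ≈ 2.5461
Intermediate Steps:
23231/8062 + R(58 + 17)/v(-162, -155) = 23231/8062 + 52/(-155) = 23231*(1/8062) + 52*(-1/155) = 23231/8062 - 52/155 = 3181581/1249610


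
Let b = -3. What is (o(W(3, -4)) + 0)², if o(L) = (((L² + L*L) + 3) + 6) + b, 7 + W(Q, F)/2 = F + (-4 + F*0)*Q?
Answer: 17960644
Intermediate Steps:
W(Q, F) = -14 - 8*Q + 2*F (W(Q, F) = -14 + 2*(F + (-4 + F*0)*Q) = -14 + 2*(F + (-4 + 0)*Q) = -14 + 2*(F - 4*Q) = -14 + (-8*Q + 2*F) = -14 - 8*Q + 2*F)
o(L) = 6 + 2*L² (o(L) = (((L² + L*L) + 3) + 6) - 3 = (((L² + L²) + 3) + 6) - 3 = ((2*L² + 3) + 6) - 3 = ((3 + 2*L²) + 6) - 3 = (9 + 2*L²) - 3 = 6 + 2*L²)
(o(W(3, -4)) + 0)² = ((6 + 2*(-14 - 8*3 + 2*(-4))²) + 0)² = ((6 + 2*(-14 - 24 - 8)²) + 0)² = ((6 + 2*(-46)²) + 0)² = ((6 + 2*2116) + 0)² = ((6 + 4232) + 0)² = (4238 + 0)² = 4238² = 17960644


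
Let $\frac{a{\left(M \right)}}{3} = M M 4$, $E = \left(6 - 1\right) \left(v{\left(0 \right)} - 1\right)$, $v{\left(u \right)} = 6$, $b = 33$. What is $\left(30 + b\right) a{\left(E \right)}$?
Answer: $472500$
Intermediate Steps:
$E = 25$ ($E = \left(6 - 1\right) \left(6 - 1\right) = 5 \cdot 5 = 25$)
$a{\left(M \right)} = 12 M^{2}$ ($a{\left(M \right)} = 3 M M 4 = 3 M^{2} \cdot 4 = 3 \cdot 4 M^{2} = 12 M^{2}$)
$\left(30 + b\right) a{\left(E \right)} = \left(30 + 33\right) 12 \cdot 25^{2} = 63 \cdot 12 \cdot 625 = 63 \cdot 7500 = 472500$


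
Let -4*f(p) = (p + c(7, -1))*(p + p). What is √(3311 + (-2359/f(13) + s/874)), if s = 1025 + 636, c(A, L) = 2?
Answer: √96930555387510/170430 ≈ 57.768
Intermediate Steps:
f(p) = -p*(2 + p)/2 (f(p) = -(p + 2)*(p + p)/4 = -(2 + p)*2*p/4 = -p*(2 + p)/2)
s = 1661
√(3311 + (-2359/f(13) + s/874)) = √(3311 + (-2359*(-2/(13*(2 + 13))) + 1661/874)) = √(3311 + (-2359/((-½*13*15)) + 1661*(1/874))) = √(3311 + (-2359/(-195/2) + 1661/874)) = √(3311 + (-2359*(-2/195) + 1661/874)) = √(3311 + (4718/195 + 1661/874)) = √(3311 + 4447427/170430) = √(568741157/170430) = √96930555387510/170430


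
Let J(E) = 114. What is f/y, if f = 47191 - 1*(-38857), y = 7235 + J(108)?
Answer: 86048/7349 ≈ 11.709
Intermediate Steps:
y = 7349 (y = 7235 + 114 = 7349)
f = 86048 (f = 47191 + 38857 = 86048)
f/y = 86048/7349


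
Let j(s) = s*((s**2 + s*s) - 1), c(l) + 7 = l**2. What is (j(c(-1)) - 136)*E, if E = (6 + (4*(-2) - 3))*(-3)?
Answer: -8430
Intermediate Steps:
c(l) = -7 + l**2
j(s) = s*(-1 + 2*s**2) (j(s) = s*((s**2 + s**2) - 1) = s*(2*s**2 - 1) = s*(-1 + 2*s**2))
E = 15 (E = (6 + (-8 - 3))*(-3) = (6 - 11)*(-3) = -5*(-3) = 15)
(j(c(-1)) - 136)*E = ((-(-7 + (-1)**2) + 2*(-7 + (-1)**2)**3) - 136)*15 = ((-(-7 + 1) + 2*(-7 + 1)**3) - 136)*15 = ((-1*(-6) + 2*(-6)**3) - 136)*15 = ((6 + 2*(-216)) - 136)*15 = ((6 - 432) - 136)*15 = (-426 - 136)*15 = -562*15 = -8430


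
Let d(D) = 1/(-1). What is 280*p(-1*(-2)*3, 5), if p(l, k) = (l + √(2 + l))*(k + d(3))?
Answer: 6720 + 2240*√2 ≈ 9887.8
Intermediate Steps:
d(D) = -1
p(l, k) = (-1 + k)*(l + √(2 + l)) (p(l, k) = (l + √(2 + l))*(k - 1) = (l + √(2 + l))*(-1 + k) = (-1 + k)*(l + √(2 + l)))
280*p(-1*(-2)*3, 5) = 280*(-(-1*(-2))*3 - √(2 - 1*(-2)*3) + 5*(-1*(-2)*3) + 5*√(2 - 1*(-2)*3)) = 280*(-2*3 - √(2 + 2*3) + 5*(2*3) + 5*√(2 + 2*3)) = 280*(-1*6 - √(2 + 6) + 5*6 + 5*√(2 + 6)) = 280*(-6 - √8 + 30 + 5*√8) = 280*(-6 - 2*√2 + 30 + 5*(2*√2)) = 280*(-6 - 2*√2 + 30 + 10*√2) = 280*(24 + 8*√2) = 6720 + 2240*√2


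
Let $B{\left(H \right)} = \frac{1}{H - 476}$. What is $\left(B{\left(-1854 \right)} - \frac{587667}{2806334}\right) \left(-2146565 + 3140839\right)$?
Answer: $- \frac{341053492159414}{1634689555} \approx -2.0864 \cdot 10^{5}$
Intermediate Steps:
$B{\left(H \right)} = \frac{1}{-476 + H}$
$\left(B{\left(-1854 \right)} - \frac{587667}{2806334}\right) \left(-2146565 + 3140839\right) = \left(\frac{1}{-476 - 1854} - \frac{587667}{2806334}\right) \left(-2146565 + 3140839\right) = \left(\frac{1}{-2330} - \frac{587667}{2806334}\right) 994274 = \left(- \frac{1}{2330} - \frac{587667}{2806334}\right) 994274 = \left(- \frac{343017611}{1634689555}\right) 994274 = - \frac{341053492159414}{1634689555}$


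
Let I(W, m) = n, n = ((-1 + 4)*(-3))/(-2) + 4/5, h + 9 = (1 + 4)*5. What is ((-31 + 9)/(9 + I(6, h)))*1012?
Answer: -20240/13 ≈ -1556.9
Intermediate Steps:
h = 16 (h = -9 + (1 + 4)*5 = -9 + 5*5 = -9 + 25 = 16)
n = 53/10 (n = (3*(-3))*(-1/2) + 4*(1/5) = -9*(-1/2) + 4/5 = 9/2 + 4/5 = 53/10 ≈ 5.3000)
I(W, m) = 53/10
((-31 + 9)/(9 + I(6, h)))*1012 = ((-31 + 9)/(9 + 53/10))*1012 = -22/143/10*1012 = -22*10/143*1012 = -20/13*1012 = -20240/13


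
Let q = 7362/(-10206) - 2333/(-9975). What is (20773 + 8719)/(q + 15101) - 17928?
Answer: -72904256726148/4066945541 ≈ -17926.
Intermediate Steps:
q = -131284/269325 (q = 7362*(-1/10206) - 2333*(-1/9975) = -409/567 + 2333/9975 = -131284/269325 ≈ -0.48746)
(20773 + 8719)/(q + 15101) - 17928 = (20773 + 8719)/(-131284/269325 + 15101) - 17928 = 29492/(4066945541/269325) - 17928 = 29492*(269325/4066945541) - 17928 = 7942932900/4066945541 - 17928 = -72904256726148/4066945541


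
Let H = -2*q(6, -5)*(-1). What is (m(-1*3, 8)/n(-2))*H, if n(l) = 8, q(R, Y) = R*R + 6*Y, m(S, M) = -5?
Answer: -15/2 ≈ -7.5000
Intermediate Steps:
q(R, Y) = R**2 + 6*Y
H = 12 (H = -2*(6**2 + 6*(-5))*(-1) = -2*(36 - 30)*(-1) = -2*6*(-1) = -12*(-1) = 12)
(m(-1*3, 8)/n(-2))*H = -5/8*12 = -15/2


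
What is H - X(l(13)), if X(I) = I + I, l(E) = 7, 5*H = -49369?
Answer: -49439/5 ≈ -9887.8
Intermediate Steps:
H = -49369/5 (H = (1/5)*(-49369) = -49369/5 ≈ -9873.8)
X(I) = 2*I
H - X(l(13)) = -49369/5 - 2*7 = -49369/5 - 1*14 = -49369/5 - 14 = -49439/5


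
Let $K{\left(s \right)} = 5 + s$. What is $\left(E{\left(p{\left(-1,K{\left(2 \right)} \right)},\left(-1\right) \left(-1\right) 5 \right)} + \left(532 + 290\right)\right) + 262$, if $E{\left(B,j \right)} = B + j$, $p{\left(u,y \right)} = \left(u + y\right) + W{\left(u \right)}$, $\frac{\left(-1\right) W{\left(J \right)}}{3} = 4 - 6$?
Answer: $1101$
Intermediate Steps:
$W{\left(J \right)} = 6$ ($W{\left(J \right)} = - 3 \left(4 - 6\right) = \left(-3\right) \left(-2\right) = 6$)
$p{\left(u,y \right)} = 6 + u + y$ ($p{\left(u,y \right)} = \left(u + y\right) + 6 = 6 + u + y$)
$\left(E{\left(p{\left(-1,K{\left(2 \right)} \right)},\left(-1\right) \left(-1\right) 5 \right)} + \left(532 + 290\right)\right) + 262 = \left(\left(\left(6 - 1 + \left(5 + 2\right)\right) + \left(-1\right) \left(-1\right) 5\right) + \left(532 + 290\right)\right) + 262 = \left(\left(\left(6 - 1 + 7\right) + 1 \cdot 5\right) + 822\right) + 262 = \left(\left(12 + 5\right) + 822\right) + 262 = \left(17 + 822\right) + 262 = 839 + 262 = 1101$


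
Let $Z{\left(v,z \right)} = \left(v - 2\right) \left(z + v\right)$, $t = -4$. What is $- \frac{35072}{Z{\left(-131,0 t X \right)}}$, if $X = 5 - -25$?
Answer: $- \frac{35072}{17423} \approx -2.013$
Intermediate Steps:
$X = 30$ ($X = 5 + 25 = 30$)
$Z{\left(v,z \right)} = \left(-2 + v\right) \left(v + z\right)$
$- \frac{35072}{Z{\left(-131,0 t X \right)}} = - \frac{35072}{\left(-131\right)^{2} - -262 - 2 \cdot 0 \left(-4\right) 30 - 131 \cdot 0 \left(-4\right) 30} = - \frac{35072}{17161 + 262 - 2 \cdot 0 \cdot 30 - 131 \cdot 0 \cdot 30} = - \frac{35072}{17161 + 262 - 0 - 0} = - \frac{35072}{17161 + 262 + 0 + 0} = - \frac{35072}{17423}$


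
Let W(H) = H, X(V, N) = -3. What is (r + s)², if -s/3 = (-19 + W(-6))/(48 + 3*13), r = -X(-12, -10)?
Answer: 12544/841 ≈ 14.916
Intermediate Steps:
r = 3 (r = -1*(-3) = 3)
s = 25/29 (s = -3*(-19 - 6)/(48 + 3*13) = -(-75)/(48 + 39) = -(-75)/87 = -3*(-25/87) = 25/29 ≈ 0.86207)
(r + s)² = (3 + 25/29)² = (112/29)² = 12544/841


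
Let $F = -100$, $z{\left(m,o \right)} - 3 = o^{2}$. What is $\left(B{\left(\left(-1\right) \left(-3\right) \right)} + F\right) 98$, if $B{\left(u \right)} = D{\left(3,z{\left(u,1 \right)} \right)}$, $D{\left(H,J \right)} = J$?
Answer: $-9408$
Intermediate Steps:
$z{\left(m,o \right)} = 3 + o^{2}$
$B{\left(u \right)} = 4$ ($B{\left(u \right)} = 3 + 1^{2} = 3 + 1 = 4$)
$\left(B{\left(\left(-1\right) \left(-3\right) \right)} + F\right) 98 = \left(4 - 100\right) 98 = \left(-96\right) 98 = -9408$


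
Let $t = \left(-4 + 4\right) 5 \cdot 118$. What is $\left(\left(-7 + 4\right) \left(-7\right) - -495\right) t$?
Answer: $0$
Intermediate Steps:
$t = 0$ ($t = 0 \cdot 5 \cdot 118 = 0 \cdot 118 = 0$)
$\left(\left(-7 + 4\right) \left(-7\right) - -495\right) t = \left(\left(-7 + 4\right) \left(-7\right) - -495\right) 0 = \left(\left(-3\right) \left(-7\right) + 495\right) 0 = \left(21 + 495\right) 0 = 516 \cdot 0 = 0$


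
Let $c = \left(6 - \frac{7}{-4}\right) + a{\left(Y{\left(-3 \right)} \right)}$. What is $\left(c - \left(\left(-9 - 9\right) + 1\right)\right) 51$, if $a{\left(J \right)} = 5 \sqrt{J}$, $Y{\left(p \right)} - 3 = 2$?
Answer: $\frac{5049}{4} + 255 \sqrt{5} \approx 1832.4$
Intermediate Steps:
$Y{\left(p \right)} = 5$ ($Y{\left(p \right)} = 3 + 2 = 5$)
$c = \frac{31}{4} + 5 \sqrt{5}$ ($c = \left(6 - \frac{7}{-4}\right) + 5 \sqrt{5} = \left(6 - - \frac{7}{4}\right) + 5 \sqrt{5} = \left(6 + \frac{7}{4}\right) + 5 \sqrt{5} = \frac{31}{4} + 5 \sqrt{5} \approx 18.93$)
$\left(c - \left(\left(-9 - 9\right) + 1\right)\right) 51 = \left(\left(\frac{31}{4} + 5 \sqrt{5}\right) - \left(\left(-9 - 9\right) + 1\right)\right) 51 = \left(\left(\frac{31}{4} + 5 \sqrt{5}\right) - \left(-18 + 1\right)\right) 51 = \left(\left(\frac{31}{4} + 5 \sqrt{5}\right) - -17\right) 51 = \left(\left(\frac{31}{4} + 5 \sqrt{5}\right) + 17\right) 51 = \left(\frac{99}{4} + 5 \sqrt{5}\right) 51 = \frac{5049}{4} + 255 \sqrt{5}$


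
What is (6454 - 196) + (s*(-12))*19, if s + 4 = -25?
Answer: 12870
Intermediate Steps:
s = -29 (s = -4 - 25 = -29)
(6454 - 196) + (s*(-12))*19 = (6454 - 196) - 29*(-12)*19 = 6258 + 348*19 = 6258 + 6612 = 12870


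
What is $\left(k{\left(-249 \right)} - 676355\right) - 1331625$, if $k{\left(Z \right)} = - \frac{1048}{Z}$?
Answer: $- \frac{499985972}{249} \approx -2.008 \cdot 10^{6}$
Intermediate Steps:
$\left(k{\left(-249 \right)} - 676355\right) - 1331625 = \left(- \frac{1048}{-249} - 676355\right) - 1331625 = \left(\left(-1048\right) \left(- \frac{1}{249}\right) - 676355\right) - 1331625 = \left(\frac{1048}{249} - 676355\right) - 1331625 = - \frac{168411347}{249} - 1331625 = - \frac{499985972}{249}$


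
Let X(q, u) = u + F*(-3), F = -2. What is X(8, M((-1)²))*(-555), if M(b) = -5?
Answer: -555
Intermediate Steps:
X(q, u) = 6 + u (X(q, u) = u - 2*(-3) = u + 6 = 6 + u)
X(8, M((-1)²))*(-555) = (6 - 5)*(-555) = 1*(-555) = -555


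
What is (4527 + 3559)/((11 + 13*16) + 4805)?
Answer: 4043/2512 ≈ 1.6095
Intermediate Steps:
(4527 + 3559)/((11 + 13*16) + 4805) = 8086/((11 + 208) + 4805) = 8086/(219 + 4805) = 8086/5024 = 8086*(1/5024) = 4043/2512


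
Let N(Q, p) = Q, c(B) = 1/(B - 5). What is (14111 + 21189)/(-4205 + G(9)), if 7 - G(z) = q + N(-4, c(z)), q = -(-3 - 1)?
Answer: -17650/2099 ≈ -8.4088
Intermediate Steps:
c(B) = 1/(-5 + B)
q = 4 (q = -1*(-4) = 4)
G(z) = 7 (G(z) = 7 - (4 - 4) = 7 - 1*0 = 7 + 0 = 7)
(14111 + 21189)/(-4205 + G(9)) = (14111 + 21189)/(-4205 + 7) = 35300/(-4198) = 35300*(-1/4198) = -17650/2099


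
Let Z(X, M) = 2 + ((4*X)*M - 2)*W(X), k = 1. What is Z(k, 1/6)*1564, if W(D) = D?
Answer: 3128/3 ≈ 1042.7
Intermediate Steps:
Z(X, M) = 2 + X*(-2 + 4*M*X) (Z(X, M) = 2 + ((4*X)*M - 2)*X = 2 + (4*M*X - 2)*X = 2 + (-2 + 4*M*X)*X = 2 + X*(-2 + 4*M*X))
Z(k, 1/6)*1564 = (2 - 2*1 + 4*1²/6)*1564 = (2 - 2 + 4*(⅙)*1)*1564 = (2 - 2 + ⅔)*1564 = (⅔)*1564 = 3128/3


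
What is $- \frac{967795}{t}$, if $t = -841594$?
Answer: $\frac{967795}{841594} \approx 1.15$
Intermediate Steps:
$- \frac{967795}{t} = - \frac{967795}{-841594} = \left(-967795\right) \left(- \frac{1}{841594}\right) = \frac{967795}{841594}$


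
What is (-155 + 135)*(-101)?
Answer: 2020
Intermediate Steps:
(-155 + 135)*(-101) = -20*(-101) = 2020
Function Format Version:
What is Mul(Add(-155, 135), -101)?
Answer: 2020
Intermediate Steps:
Mul(Add(-155, 135), -101) = Mul(-20, -101) = 2020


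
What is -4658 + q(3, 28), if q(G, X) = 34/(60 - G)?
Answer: -265472/57 ≈ -4657.4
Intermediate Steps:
-4658 + q(3, 28) = -4658 - 34/(-60 + 3) = -4658 - 34/(-57) = -4658 - 34*(-1/57) = -4658 + 34/57 = -265472/57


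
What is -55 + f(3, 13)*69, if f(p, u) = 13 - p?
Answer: 635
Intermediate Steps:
-55 + f(3, 13)*69 = -55 + (13 - 1*3)*69 = -55 + (13 - 3)*69 = -55 + 10*69 = -55 + 690 = 635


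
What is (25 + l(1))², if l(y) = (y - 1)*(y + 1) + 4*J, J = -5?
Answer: 25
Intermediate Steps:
l(y) = -20 + (1 + y)*(-1 + y) (l(y) = (y - 1)*(y + 1) + 4*(-5) = (-1 + y)*(1 + y) - 20 = (1 + y)*(-1 + y) - 20 = -20 + (1 + y)*(-1 + y))
(25 + l(1))² = (25 + (-21 + 1²))² = (25 + (-21 + 1))² = (25 - 20)² = 5² = 25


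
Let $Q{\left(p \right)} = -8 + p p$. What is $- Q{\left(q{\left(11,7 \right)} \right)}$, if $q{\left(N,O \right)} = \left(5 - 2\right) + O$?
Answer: $-92$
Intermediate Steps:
$q{\left(N,O \right)} = 3 + O$
$Q{\left(p \right)} = -8 + p^{2}$
$- Q{\left(q{\left(11,7 \right)} \right)} = - (-8 + \left(3 + 7\right)^{2}) = - (-8 + 10^{2}) = - (-8 + 100) = \left(-1\right) 92 = -92$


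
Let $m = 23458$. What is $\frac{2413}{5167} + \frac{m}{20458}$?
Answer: $\frac{85286320}{52853243} \approx 1.6136$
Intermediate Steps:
$\frac{2413}{5167} + \frac{m}{20458} = \frac{2413}{5167} + \frac{23458}{20458} = 2413 \cdot \frac{1}{5167} + 23458 \cdot \frac{1}{20458} = \frac{2413}{5167} + \frac{11729}{10229} = \frac{85286320}{52853243}$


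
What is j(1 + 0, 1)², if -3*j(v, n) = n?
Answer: ⅑ ≈ 0.11111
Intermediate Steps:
j(v, n) = -n/3
j(1 + 0, 1)² = (-⅓*1)² = (-⅓)² = ⅑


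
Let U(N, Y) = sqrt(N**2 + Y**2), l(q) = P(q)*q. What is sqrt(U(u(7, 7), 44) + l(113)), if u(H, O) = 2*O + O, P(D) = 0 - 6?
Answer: sqrt(-678 + sqrt(2377)) ≈ 25.085*I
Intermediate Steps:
P(D) = -6
l(q) = -6*q
u(H, O) = 3*O
sqrt(U(u(7, 7), 44) + l(113)) = sqrt(sqrt((3*7)**2 + 44**2) - 6*113) = sqrt(sqrt(21**2 + 1936) - 678) = sqrt(sqrt(441 + 1936) - 678) = sqrt(sqrt(2377) - 678) = sqrt(-678 + sqrt(2377))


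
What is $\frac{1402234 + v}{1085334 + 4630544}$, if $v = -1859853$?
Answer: $- \frac{457619}{5715878} \approx -0.080061$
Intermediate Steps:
$\frac{1402234 + v}{1085334 + 4630544} = \frac{1402234 - 1859853}{1085334 + 4630544} = - \frac{457619}{5715878}$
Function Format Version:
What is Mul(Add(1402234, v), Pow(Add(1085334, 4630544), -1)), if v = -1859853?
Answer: Rational(-457619, 5715878) ≈ -0.080061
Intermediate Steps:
Mul(Add(1402234, v), Pow(Add(1085334, 4630544), -1)) = Mul(Add(1402234, -1859853), Pow(Add(1085334, 4630544), -1)) = Mul(-457619, Pow(5715878, -1)) = Mul(-457619, Rational(1, 5715878)) = Rational(-457619, 5715878)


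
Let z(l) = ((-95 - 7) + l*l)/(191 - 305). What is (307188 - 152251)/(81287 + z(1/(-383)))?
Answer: 2590941109602/1359340558979 ≈ 1.9060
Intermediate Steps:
z(l) = 17/19 - l²/114 (z(l) = (-102 + l²)/(-114) = (-102 + l²)*(-1/114) = 17/19 - l²/114)
(307188 - 152251)/(81287 + z(1/(-383))) = (307188 - 152251)/(81287 + (17/19 - (1/(-383))²/114)) = 154937/(81287 + (17/19 - (-1/383)²/114)) = 154937/(81287 + (17/19 - 1/114*1/146689)) = 154937/(81287 + (17/19 - 1/16722546)) = 154937/(81287 + 14962277/16722546) = 154937/(1359340558979/16722546) = 154937*(16722546/1359340558979) = 2590941109602/1359340558979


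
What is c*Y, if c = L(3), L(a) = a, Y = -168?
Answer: -504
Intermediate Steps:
c = 3
c*Y = 3*(-168) = -504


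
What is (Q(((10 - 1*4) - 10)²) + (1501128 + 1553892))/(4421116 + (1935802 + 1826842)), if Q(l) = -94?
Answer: 1527463/4091880 ≈ 0.37329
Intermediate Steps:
(Q(((10 - 1*4) - 10)²) + (1501128 + 1553892))/(4421116 + (1935802 + 1826842)) = (-94 + (1501128 + 1553892))/(4421116 + (1935802 + 1826842)) = (-94 + 3055020)/(4421116 + 3762644) = 3054926/8183760 = 3054926*(1/8183760) = 1527463/4091880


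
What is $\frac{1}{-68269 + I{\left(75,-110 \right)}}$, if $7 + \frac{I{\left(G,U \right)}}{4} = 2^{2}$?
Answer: $- \frac{1}{68281} \approx -1.4645 \cdot 10^{-5}$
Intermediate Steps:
$I{\left(G,U \right)} = -12$ ($I{\left(G,U \right)} = -28 + 4 \cdot 2^{2} = -28 + 4 \cdot 4 = -28 + 16 = -12$)
$\frac{1}{-68269 + I{\left(75,-110 \right)}} = \frac{1}{-68269 - 12} = \frac{1}{-68281} = - \frac{1}{68281}$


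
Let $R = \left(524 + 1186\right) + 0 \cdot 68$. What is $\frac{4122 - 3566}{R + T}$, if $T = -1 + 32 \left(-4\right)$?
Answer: $\frac{556}{1581} \approx 0.35168$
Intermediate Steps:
$R = 1710$ ($R = 1710 + 0 = 1710$)
$T = -129$ ($T = -1 - 128 = -129$)
$\frac{4122 - 3566}{R + T} = \frac{4122 - 3566}{1710 - 129} = \frac{556}{1581}$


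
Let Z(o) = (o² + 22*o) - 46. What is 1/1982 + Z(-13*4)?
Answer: 3000749/1982 ≈ 1514.0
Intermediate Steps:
Z(o) = -46 + o² + 22*o
1/1982 + Z(-13*4) = 1/1982 + (-46 + (-13*4)² + 22*(-13*4)) = 1/1982 + (-46 + (-52)² + 22*(-52)) = 1/1982 + (-46 + 2704 - 1144) = 1/1982 + 1514 = 3000749/1982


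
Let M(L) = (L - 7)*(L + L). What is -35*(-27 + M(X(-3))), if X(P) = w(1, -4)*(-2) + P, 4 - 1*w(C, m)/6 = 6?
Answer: -19635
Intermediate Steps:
w(C, m) = -12 (w(C, m) = 24 - 6*6 = 24 - 36 = -12)
X(P) = 24 + P (X(P) = -12*(-2) + P = 24 + P)
M(L) = 2*L*(-7 + L) (M(L) = (-7 + L)*(2*L) = 2*L*(-7 + L))
-35*(-27 + M(X(-3))) = -35*(-27 + 2*(24 - 3)*(-7 + (24 - 3))) = -35*(-27 + 2*21*(-7 + 21)) = -35*(-27 + 2*21*14) = -35*(-27 + 588) = -35*561 = -19635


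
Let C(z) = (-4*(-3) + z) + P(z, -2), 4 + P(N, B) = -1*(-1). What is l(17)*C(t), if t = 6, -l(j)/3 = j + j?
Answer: -1530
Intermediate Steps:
l(j) = -6*j (l(j) = -3*(j + j) = -6*j)
P(N, B) = -3 (P(N, B) = -4 - 1*(-1) = -4 + 1 = -3)
C(z) = 9 + z (C(z) = (-4*(-3) + z) - 3 = (12 + z) - 3 = 9 + z)
l(17)*C(t) = (-6*17)*(9 + 6) = -102*15 = -1530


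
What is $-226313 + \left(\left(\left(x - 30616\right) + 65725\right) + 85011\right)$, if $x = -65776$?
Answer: $-171969$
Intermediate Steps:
$-226313 + \left(\left(\left(x - 30616\right) + 65725\right) + 85011\right) = -226313 + \left(\left(\left(-65776 - 30616\right) + 65725\right) + 85011\right) = -226313 + \left(\left(-96392 + 65725\right) + 85011\right) = -226313 + \left(-30667 + 85011\right) = -226313 + 54344 = -171969$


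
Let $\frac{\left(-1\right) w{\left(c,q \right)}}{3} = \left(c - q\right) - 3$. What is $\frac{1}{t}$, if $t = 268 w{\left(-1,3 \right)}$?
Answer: $\frac{1}{5628} \approx 0.00017768$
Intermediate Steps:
$w{\left(c,q \right)} = 9 - 3 c + 3 q$ ($w{\left(c,q \right)} = - 3 \left(\left(c - q\right) - 3\right) = - 3 \left(-3 + c - q\right) = 9 - 3 c + 3 q$)
$t = 5628$ ($t = 268 \left(9 - -3 + 3 \cdot 3\right) = 268 \left(9 + 3 + 9\right) = 268 \cdot 21 = 5628$)
$\frac{1}{t} = \frac{1}{5628}$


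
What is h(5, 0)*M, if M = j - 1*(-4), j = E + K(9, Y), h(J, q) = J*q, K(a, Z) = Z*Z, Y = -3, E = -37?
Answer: 0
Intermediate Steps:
K(a, Z) = Z²
j = -28 (j = -37 + (-3)² = -37 + 9 = -28)
M = -24 (M = -28 - 1*(-4) = -28 + 4 = -24)
h(5, 0)*M = (5*0)*(-24) = 0*(-24) = 0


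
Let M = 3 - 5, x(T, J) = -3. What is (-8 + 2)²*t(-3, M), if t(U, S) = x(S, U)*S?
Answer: 216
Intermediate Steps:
M = -2
t(U, S) = -3*S
(-8 + 2)²*t(-3, M) = (-8 + 2)²*(-3*(-2)) = (-6)²*6 = 36*6 = 216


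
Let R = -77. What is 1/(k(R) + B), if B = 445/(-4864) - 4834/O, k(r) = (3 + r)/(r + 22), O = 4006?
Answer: 535842560/25332543 ≈ 21.152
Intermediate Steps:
k(r) = (3 + r)/(22 + r)
B = -12647623/9742592 (B = 445/(-4864) - 4834/4006 = 445*(-1/4864) - 4834*1/4006 = -445/4864 - 2417/2003 = -12647623/9742592 ≈ -1.2982)
1/(k(R) + B) = 1/((3 - 77)/(22 - 77) - 12647623/9742592) = 1/(-74/(-55) - 12647623/9742592) = 1/(-1/55*(-74) - 12647623/9742592) = 1/(74/55 - 12647623/9742592) = 1/(25332543/535842560) = 535842560/25332543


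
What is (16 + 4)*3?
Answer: 60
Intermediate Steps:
(16 + 4)*3 = 20*3 = 60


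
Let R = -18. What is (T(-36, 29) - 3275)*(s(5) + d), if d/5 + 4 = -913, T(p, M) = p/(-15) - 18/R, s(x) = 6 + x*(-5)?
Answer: 75312232/5 ≈ 1.5062e+7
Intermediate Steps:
s(x) = 6 - 5*x
T(p, M) = 1 - p/15 (T(p, M) = p/(-15) - 18/(-18) = p*(-1/15) - 18*(-1/18) = -p/15 + 1 = 1 - p/15)
d = -4585 (d = -20 + 5*(-913) = -20 - 4565 = -4585)
(T(-36, 29) - 3275)*(s(5) + d) = ((1 - 1/15*(-36)) - 3275)*((6 - 5*5) - 4585) = ((1 + 12/5) - 3275)*((6 - 25) - 4585) = (17/5 - 3275)*(-19 - 4585) = -16358/5*(-4604) = 75312232/5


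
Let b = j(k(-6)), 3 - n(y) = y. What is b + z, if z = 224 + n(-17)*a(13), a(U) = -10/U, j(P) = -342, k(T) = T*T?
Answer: -1734/13 ≈ -133.38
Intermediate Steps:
n(y) = 3 - y
k(T) = T**2
z = 2712/13 (z = 224 + (3 - 1*(-17))*(-10/13) = 224 + (3 + 17)*(-10*1/13) = 224 + 20*(-10/13) = 224 - 200/13 = 2712/13 ≈ 208.62)
b = -342
b + z = -342 + 2712/13 = -1734/13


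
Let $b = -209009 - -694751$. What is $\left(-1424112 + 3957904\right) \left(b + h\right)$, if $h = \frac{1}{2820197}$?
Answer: $\frac{3471011587666165600}{2820197} \approx 1.2308 \cdot 10^{12}$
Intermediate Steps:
$h = \frac{1}{2820197} \approx 3.5459 \cdot 10^{-7}$
$b = 485742$ ($b = -209009 + 694751 = 485742$)
$\left(-1424112 + 3957904\right) \left(b + h\right) = \left(-1424112 + 3957904\right) \left(485742 + \frac{1}{2820197}\right) = 2533792 \cdot \frac{1369888131175}{2820197} = \frac{3471011587666165600}{2820197}$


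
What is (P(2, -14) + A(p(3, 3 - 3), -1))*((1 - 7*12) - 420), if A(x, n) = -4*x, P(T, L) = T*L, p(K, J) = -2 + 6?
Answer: 22132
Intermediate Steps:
p(K, J) = 4
P(T, L) = L*T
(P(2, -14) + A(p(3, 3 - 3), -1))*((1 - 7*12) - 420) = (-14*2 - 4*4)*((1 - 7*12) - 420) = (-28 - 16)*((1 - 84) - 420) = -44*(-83 - 420) = -44*(-503) = 22132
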